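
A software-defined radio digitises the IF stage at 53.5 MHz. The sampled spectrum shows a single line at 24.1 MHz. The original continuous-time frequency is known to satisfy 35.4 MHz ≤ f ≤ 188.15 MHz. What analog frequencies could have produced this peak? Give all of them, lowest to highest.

77.6 MHz, 82.9 MHz, 131.1 MHz, 136.4 MHz, 184.6 MHz

Frequencies that alias to 24.1 MHz are k·fs ± 24.1 MHz for integer k ≥ 0.
k=0: 24.1 MHz.
k=1: 29.4 MHz, 77.6 MHz.
k=2: 82.9 MHz, 131.1 MHz.
k=3: 136.4 MHz, 184.6 MHz.
k=4: 189.9 MHz, 238.1 MHz.
Within [35.4 MHz, 188.15 MHz]: 77.6 MHz, 82.9 MHz, 131.1 MHz, 136.4 MHz, 184.6 MHz.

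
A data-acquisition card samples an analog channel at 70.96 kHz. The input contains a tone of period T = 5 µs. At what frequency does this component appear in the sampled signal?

12.88 kHz

T = 5 µs → f = 1/T = 200 kHz.
200 kHz mod fs = 58.08 kHz.
58.08 kHz > fs/2 = 35.48 kHz, folds to fs − 58.08 kHz = 12.88 kHz.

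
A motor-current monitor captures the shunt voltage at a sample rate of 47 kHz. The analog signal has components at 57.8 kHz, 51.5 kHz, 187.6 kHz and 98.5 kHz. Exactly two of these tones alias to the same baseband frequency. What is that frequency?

4.5 kHz

fs/2 = 23.5 kHz.
57.8 kHz mod fs = 10.8 kHz.
10.8 kHz ≤ fs/2 = 23.5 kHz, appears at 10.8 kHz.
51.5 kHz mod fs = 4.5 kHz.
4.5 kHz ≤ fs/2 = 23.5 kHz, appears at 4.5 kHz.
187.6 kHz mod fs = 46.6 kHz.
46.6 kHz > fs/2 = 23.5 kHz, folds to fs − 46.6 kHz = 0.4 kHz.
98.5 kHz mod fs = 4.5 kHz.
4.5 kHz ≤ fs/2 = 23.5 kHz, appears at 4.5 kHz.
51.5 kHz and 98.5 kHz both map to 4.5 kHz.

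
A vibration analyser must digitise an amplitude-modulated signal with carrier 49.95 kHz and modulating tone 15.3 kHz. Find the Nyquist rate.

130.5 kHz

AM sidebands sit at fc ± fm = 34.65 kHz and 65.25 kHz.
Highest-frequency component: 65.25 kHz.
Nyquist rate = 2 × 65.25 kHz = 130.5 kHz.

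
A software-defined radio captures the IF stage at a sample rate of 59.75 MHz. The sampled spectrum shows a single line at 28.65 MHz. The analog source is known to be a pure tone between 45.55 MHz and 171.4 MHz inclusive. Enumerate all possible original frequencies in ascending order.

Frequencies that alias to 28.65 MHz are k·fs ± 28.65 MHz for integer k ≥ 0.
k=0: 28.65 MHz.
k=1: 31.1 MHz, 88.4 MHz.
k=2: 90.85 MHz, 148.15 MHz.
k=3: 150.6 MHz, 207.9 MHz.
k=4: 210.35 MHz, 267.65 MHz.
Within [45.55 MHz, 171.4 MHz]: 88.4 MHz, 90.85 MHz, 148.15 MHz, 150.6 MHz.

88.4 MHz, 90.85 MHz, 148.15 MHz, 150.6 MHz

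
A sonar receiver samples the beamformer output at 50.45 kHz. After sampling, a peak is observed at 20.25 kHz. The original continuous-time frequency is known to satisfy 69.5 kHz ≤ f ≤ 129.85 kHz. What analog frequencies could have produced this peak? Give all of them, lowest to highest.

Frequencies that alias to 20.25 kHz are k·fs ± 20.25 kHz for integer k ≥ 0.
k=0: 20.25 kHz.
k=1: 30.2 kHz, 70.7 kHz.
k=2: 80.65 kHz, 121.15 kHz.
k=3: 131.1 kHz, 171.6 kHz.
Within [69.5 kHz, 129.85 kHz]: 70.7 kHz, 80.65 kHz, 121.15 kHz.

70.7 kHz, 80.65 kHz, 121.15 kHz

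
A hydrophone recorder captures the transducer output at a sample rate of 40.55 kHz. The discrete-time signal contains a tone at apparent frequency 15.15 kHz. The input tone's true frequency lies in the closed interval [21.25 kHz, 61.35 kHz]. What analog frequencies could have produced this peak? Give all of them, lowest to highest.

25.4 kHz, 55.7 kHz

Frequencies that alias to 15.15 kHz are k·fs ± 15.15 kHz for integer k ≥ 0.
k=0: 15.15 kHz.
k=1: 25.4 kHz, 55.7 kHz.
k=2: 65.95 kHz, 96.25 kHz.
Within [21.25 kHz, 61.35 kHz]: 25.4 kHz, 55.7 kHz.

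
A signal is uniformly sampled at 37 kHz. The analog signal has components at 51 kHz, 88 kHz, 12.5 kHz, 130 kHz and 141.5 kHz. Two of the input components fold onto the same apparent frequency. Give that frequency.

14 kHz

fs/2 = 18.5 kHz.
51 kHz mod fs = 14 kHz.
14 kHz ≤ fs/2 = 18.5 kHz, appears at 14 kHz.
88 kHz mod fs = 14 kHz.
14 kHz ≤ fs/2 = 18.5 kHz, appears at 14 kHz.
12.5 kHz ≤ fs/2 = 18.5 kHz, passes unchanged.
130 kHz mod fs = 19 kHz.
19 kHz > fs/2 = 18.5 kHz, folds to fs − 19 kHz = 18 kHz.
141.5 kHz mod fs = 30.5 kHz.
30.5 kHz > fs/2 = 18.5 kHz, folds to fs − 30.5 kHz = 6.5 kHz.
51 kHz and 88 kHz both map to 14 kHz.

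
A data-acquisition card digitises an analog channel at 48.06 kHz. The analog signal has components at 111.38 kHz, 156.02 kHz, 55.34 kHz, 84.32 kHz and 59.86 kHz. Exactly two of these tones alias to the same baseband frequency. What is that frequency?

11.8 kHz

fs/2 = 24.03 kHz.
111.38 kHz mod fs = 15.26 kHz.
15.26 kHz ≤ fs/2 = 24.03 kHz, appears at 15.26 kHz.
156.02 kHz mod fs = 11.84 kHz.
11.84 kHz ≤ fs/2 = 24.03 kHz, appears at 11.84 kHz.
55.34 kHz mod fs = 7.28 kHz.
7.28 kHz ≤ fs/2 = 24.03 kHz, appears at 7.28 kHz.
84.32 kHz mod fs = 36.26 kHz.
36.26 kHz > fs/2 = 24.03 kHz, folds to fs − 36.26 kHz = 11.8 kHz.
59.86 kHz mod fs = 11.8 kHz.
11.8 kHz ≤ fs/2 = 24.03 kHz, appears at 11.8 kHz.
59.86 kHz and 84.32 kHz both map to 11.8 kHz.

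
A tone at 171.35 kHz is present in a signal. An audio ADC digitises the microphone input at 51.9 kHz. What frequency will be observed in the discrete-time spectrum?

171.35 kHz mod fs = 15.65 kHz.
15.65 kHz ≤ fs/2 = 25.95 kHz, appears at 15.65 kHz.

15.65 kHz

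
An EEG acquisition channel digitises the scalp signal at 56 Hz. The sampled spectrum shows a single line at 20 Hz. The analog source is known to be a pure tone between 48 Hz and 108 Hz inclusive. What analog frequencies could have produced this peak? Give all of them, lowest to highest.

76 Hz, 92 Hz

Frequencies that alias to 20 Hz are k·fs ± 20 Hz for integer k ≥ 0.
k=0: 20 Hz.
k=1: 36 Hz, 76 Hz.
k=2: 92 Hz, 132 Hz.
k=3: 148 Hz, 188 Hz.
Within [48 Hz, 108 Hz]: 76 Hz, 92 Hz.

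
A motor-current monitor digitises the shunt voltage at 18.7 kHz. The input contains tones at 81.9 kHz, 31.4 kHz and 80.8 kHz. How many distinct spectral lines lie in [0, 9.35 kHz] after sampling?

2

fs/2 = 9.35 kHz.
81.9 kHz mod fs = 7.1 kHz.
7.1 kHz ≤ fs/2 = 9.35 kHz, appears at 7.1 kHz.
31.4 kHz mod fs = 12.7 kHz.
12.7 kHz > fs/2 = 9.35 kHz, folds to fs − 12.7 kHz = 6 kHz.
80.8 kHz mod fs = 6 kHz.
6 kHz ≤ fs/2 = 9.35 kHz, appears at 6 kHz.
Distinct values: {6 kHz, 7.1 kHz} → 2.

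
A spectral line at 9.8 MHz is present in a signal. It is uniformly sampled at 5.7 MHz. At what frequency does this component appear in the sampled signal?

9.8 MHz mod fs = 4.1 MHz.
4.1 MHz > fs/2 = 2.85 MHz, folds to fs − 4.1 MHz = 1.6 MHz.

1.6 MHz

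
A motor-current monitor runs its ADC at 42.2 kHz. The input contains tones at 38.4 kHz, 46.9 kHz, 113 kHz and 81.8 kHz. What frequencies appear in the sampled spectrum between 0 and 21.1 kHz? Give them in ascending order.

fs/2 = 21.1 kHz.
38.4 kHz > fs/2 = 21.1 kHz, folds to fs − 38.4 kHz = 3.8 kHz.
46.9 kHz mod fs = 4.7 kHz.
4.7 kHz ≤ fs/2 = 21.1 kHz, appears at 4.7 kHz.
113 kHz mod fs = 28.6 kHz.
28.6 kHz > fs/2 = 21.1 kHz, folds to fs − 28.6 kHz = 13.6 kHz.
81.8 kHz mod fs = 39.6 kHz.
39.6 kHz > fs/2 = 21.1 kHz, folds to fs − 39.6 kHz = 2.6 kHz.
Distinct values: {2.6 kHz, 3.8 kHz, 4.7 kHz, 13.6 kHz}.

2.6 kHz, 3.8 kHz, 4.7 kHz, 13.6 kHz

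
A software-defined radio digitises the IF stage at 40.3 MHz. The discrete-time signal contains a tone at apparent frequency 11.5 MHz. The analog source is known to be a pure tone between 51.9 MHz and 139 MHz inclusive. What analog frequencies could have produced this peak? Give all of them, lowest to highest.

Frequencies that alias to 11.5 MHz are k·fs ± 11.5 MHz for integer k ≥ 0.
k=0: 11.5 MHz.
k=1: 28.8 MHz, 51.8 MHz.
k=2: 69.1 MHz, 92.1 MHz.
k=3: 109.4 MHz, 132.4 MHz.
k=4: 149.7 MHz, 172.7 MHz.
Within [51.9 MHz, 139 MHz]: 69.1 MHz, 92.1 MHz, 109.4 MHz, 132.4 MHz.

69.1 MHz, 92.1 MHz, 109.4 MHz, 132.4 MHz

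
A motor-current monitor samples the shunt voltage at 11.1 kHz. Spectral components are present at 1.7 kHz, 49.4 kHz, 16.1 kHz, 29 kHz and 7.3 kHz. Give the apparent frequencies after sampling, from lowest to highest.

1.7 kHz, 3.8 kHz, 4.3 kHz, 5 kHz

fs/2 = 5.55 kHz.
1.7 kHz ≤ fs/2 = 5.55 kHz, passes unchanged.
49.4 kHz mod fs = 5 kHz.
5 kHz ≤ fs/2 = 5.55 kHz, appears at 5 kHz.
16.1 kHz mod fs = 5 kHz.
5 kHz ≤ fs/2 = 5.55 kHz, appears at 5 kHz.
29 kHz mod fs = 6.8 kHz.
6.8 kHz > fs/2 = 5.55 kHz, folds to fs − 6.8 kHz = 4.3 kHz.
7.3 kHz > fs/2 = 5.55 kHz, folds to fs − 7.3 kHz = 3.8 kHz.
Distinct values: {1.7 kHz, 3.8 kHz, 4.3 kHz, 5 kHz}.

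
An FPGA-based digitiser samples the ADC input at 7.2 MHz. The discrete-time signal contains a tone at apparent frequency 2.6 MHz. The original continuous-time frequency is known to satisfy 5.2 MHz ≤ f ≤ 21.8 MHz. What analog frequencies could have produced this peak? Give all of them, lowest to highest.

Frequencies that alias to 2.6 MHz are k·fs ± 2.6 MHz for integer k ≥ 0.
k=0: 2.6 MHz.
k=1: 4.6 MHz, 9.8 MHz.
k=2: 11.8 MHz, 17 MHz.
k=3: 19 MHz, 24.2 MHz.
k=4: 26.2 MHz, 31.4 MHz.
Within [5.2 MHz, 21.8 MHz]: 9.8 MHz, 11.8 MHz, 17 MHz, 19 MHz.

9.8 MHz, 11.8 MHz, 17 MHz, 19 MHz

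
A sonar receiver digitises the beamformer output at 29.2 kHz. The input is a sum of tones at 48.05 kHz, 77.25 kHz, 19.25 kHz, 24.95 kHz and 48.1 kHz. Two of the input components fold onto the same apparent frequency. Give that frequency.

fs/2 = 14.6 kHz.
48.05 kHz mod fs = 18.85 kHz.
18.85 kHz > fs/2 = 14.6 kHz, folds to fs − 18.85 kHz = 10.35 kHz.
77.25 kHz mod fs = 18.85 kHz.
18.85 kHz > fs/2 = 14.6 kHz, folds to fs − 18.85 kHz = 10.35 kHz.
19.25 kHz > fs/2 = 14.6 kHz, folds to fs − 19.25 kHz = 9.95 kHz.
24.95 kHz > fs/2 = 14.6 kHz, folds to fs − 24.95 kHz = 4.25 kHz.
48.1 kHz mod fs = 18.9 kHz.
18.9 kHz > fs/2 = 14.6 kHz, folds to fs − 18.9 kHz = 10.3 kHz.
48.05 kHz and 77.25 kHz both map to 10.35 kHz.

10.35 kHz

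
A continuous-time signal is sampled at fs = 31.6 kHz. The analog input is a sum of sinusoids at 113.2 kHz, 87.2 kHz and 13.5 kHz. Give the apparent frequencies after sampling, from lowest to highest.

fs/2 = 15.8 kHz.
113.2 kHz mod fs = 18.4 kHz.
18.4 kHz > fs/2 = 15.8 kHz, folds to fs − 18.4 kHz = 13.2 kHz.
87.2 kHz mod fs = 24 kHz.
24 kHz > fs/2 = 15.8 kHz, folds to fs − 24 kHz = 7.6 kHz.
13.5 kHz ≤ fs/2 = 15.8 kHz, passes unchanged.
Distinct values: {7.6 kHz, 13.2 kHz, 13.5 kHz}.

7.6 kHz, 13.2 kHz, 13.5 kHz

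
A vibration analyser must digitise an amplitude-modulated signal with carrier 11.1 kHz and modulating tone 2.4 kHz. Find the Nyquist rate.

27 kHz

AM sidebands sit at fc ± fm = 8.7 kHz and 13.5 kHz.
Highest-frequency component: 13.5 kHz.
Nyquist rate = 2 × 13.5 kHz = 27 kHz.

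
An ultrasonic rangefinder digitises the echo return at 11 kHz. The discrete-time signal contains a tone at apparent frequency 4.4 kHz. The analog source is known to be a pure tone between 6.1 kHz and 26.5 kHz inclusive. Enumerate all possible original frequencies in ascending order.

6.6 kHz, 15.4 kHz, 17.6 kHz, 26.4 kHz

Frequencies that alias to 4.4 kHz are k·fs ± 4.4 kHz for integer k ≥ 0.
k=0: 4.4 kHz.
k=1: 6.6 kHz, 15.4 kHz.
k=2: 17.6 kHz, 26.4 kHz.
k=3: 28.6 kHz, 37.4 kHz.
Within [6.1 kHz, 26.5 kHz]: 6.6 kHz, 15.4 kHz, 17.6 kHz, 26.4 kHz.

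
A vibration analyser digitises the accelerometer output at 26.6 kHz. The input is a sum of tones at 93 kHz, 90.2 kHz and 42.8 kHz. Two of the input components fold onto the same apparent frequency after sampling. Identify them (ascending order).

42.8 kHz, 90.2 kHz

fs/2 = 13.3 kHz.
93 kHz mod fs = 13.2 kHz.
13.2 kHz ≤ fs/2 = 13.3 kHz, appears at 13.2 kHz.
90.2 kHz mod fs = 10.4 kHz.
10.4 kHz ≤ fs/2 = 13.3 kHz, appears at 10.4 kHz.
42.8 kHz mod fs = 16.2 kHz.
16.2 kHz > fs/2 = 13.3 kHz, folds to fs − 16.2 kHz = 10.4 kHz.
42.8 kHz and 90.2 kHz both map to 10.4 kHz.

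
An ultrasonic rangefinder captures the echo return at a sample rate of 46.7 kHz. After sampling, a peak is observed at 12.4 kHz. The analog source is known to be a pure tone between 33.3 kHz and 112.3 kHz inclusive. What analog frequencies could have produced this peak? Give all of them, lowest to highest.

Frequencies that alias to 12.4 kHz are k·fs ± 12.4 kHz for integer k ≥ 0.
k=0: 12.4 kHz.
k=1: 34.3 kHz, 59.1 kHz.
k=2: 81 kHz, 105.8 kHz.
k=3: 127.7 kHz, 152.5 kHz.
Within [33.3 kHz, 112.3 kHz]: 34.3 kHz, 59.1 kHz, 81 kHz, 105.8 kHz.

34.3 kHz, 59.1 kHz, 81 kHz, 105.8 kHz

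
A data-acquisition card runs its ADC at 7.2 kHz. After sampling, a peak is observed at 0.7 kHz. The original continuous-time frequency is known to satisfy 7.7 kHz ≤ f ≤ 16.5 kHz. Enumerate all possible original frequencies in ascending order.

7.9 kHz, 13.7 kHz, 15.1 kHz

Frequencies that alias to 0.7 kHz are k·fs ± 0.7 kHz for integer k ≥ 0.
k=0: 0.7 kHz.
k=1: 6.5 kHz, 7.9 kHz.
k=2: 13.7 kHz, 15.1 kHz.
k=3: 20.9 kHz, 22.3 kHz.
Within [7.7 kHz, 16.5 kHz]: 7.9 kHz, 13.7 kHz, 15.1 kHz.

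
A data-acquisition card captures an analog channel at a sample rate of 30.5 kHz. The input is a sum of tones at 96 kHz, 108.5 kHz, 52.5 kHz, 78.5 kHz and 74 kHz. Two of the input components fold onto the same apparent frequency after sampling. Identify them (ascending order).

74 kHz, 78.5 kHz

fs/2 = 15.25 kHz.
96 kHz mod fs = 4.5 kHz.
4.5 kHz ≤ fs/2 = 15.25 kHz, appears at 4.5 kHz.
108.5 kHz mod fs = 17 kHz.
17 kHz > fs/2 = 15.25 kHz, folds to fs − 17 kHz = 13.5 kHz.
52.5 kHz mod fs = 22 kHz.
22 kHz > fs/2 = 15.25 kHz, folds to fs − 22 kHz = 8.5 kHz.
78.5 kHz mod fs = 17.5 kHz.
17.5 kHz > fs/2 = 15.25 kHz, folds to fs − 17.5 kHz = 13 kHz.
74 kHz mod fs = 13 kHz.
13 kHz ≤ fs/2 = 15.25 kHz, appears at 13 kHz.
74 kHz and 78.5 kHz both map to 13 kHz.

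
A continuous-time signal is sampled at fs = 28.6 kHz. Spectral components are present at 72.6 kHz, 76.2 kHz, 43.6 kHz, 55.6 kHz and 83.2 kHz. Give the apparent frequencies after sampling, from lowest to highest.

1.6 kHz, 2.6 kHz, 9.6 kHz, 13.2 kHz, 13.6 kHz

fs/2 = 14.3 kHz.
72.6 kHz mod fs = 15.4 kHz.
15.4 kHz > fs/2 = 14.3 kHz, folds to fs − 15.4 kHz = 13.2 kHz.
76.2 kHz mod fs = 19 kHz.
19 kHz > fs/2 = 14.3 kHz, folds to fs − 19 kHz = 9.6 kHz.
43.6 kHz mod fs = 15 kHz.
15 kHz > fs/2 = 14.3 kHz, folds to fs − 15 kHz = 13.6 kHz.
55.6 kHz mod fs = 27 kHz.
27 kHz > fs/2 = 14.3 kHz, folds to fs − 27 kHz = 1.6 kHz.
83.2 kHz mod fs = 26 kHz.
26 kHz > fs/2 = 14.3 kHz, folds to fs − 26 kHz = 2.6 kHz.
Distinct values: {1.6 kHz, 2.6 kHz, 9.6 kHz, 13.2 kHz, 13.6 kHz}.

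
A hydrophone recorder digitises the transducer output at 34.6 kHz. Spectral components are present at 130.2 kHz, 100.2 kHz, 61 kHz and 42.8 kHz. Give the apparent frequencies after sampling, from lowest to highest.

fs/2 = 17.3 kHz.
130.2 kHz mod fs = 26.4 kHz.
26.4 kHz > fs/2 = 17.3 kHz, folds to fs − 26.4 kHz = 8.2 kHz.
100.2 kHz mod fs = 31 kHz.
31 kHz > fs/2 = 17.3 kHz, folds to fs − 31 kHz = 3.6 kHz.
61 kHz mod fs = 26.4 kHz.
26.4 kHz > fs/2 = 17.3 kHz, folds to fs − 26.4 kHz = 8.2 kHz.
42.8 kHz mod fs = 8.2 kHz.
8.2 kHz ≤ fs/2 = 17.3 kHz, appears at 8.2 kHz.
Distinct values: {3.6 kHz, 8.2 kHz}.

3.6 kHz, 8.2 kHz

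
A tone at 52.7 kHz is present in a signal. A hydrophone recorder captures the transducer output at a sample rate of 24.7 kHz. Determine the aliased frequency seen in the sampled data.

3.3 kHz

52.7 kHz mod fs = 3.3 kHz.
3.3 kHz ≤ fs/2 = 12.35 kHz, appears at 3.3 kHz.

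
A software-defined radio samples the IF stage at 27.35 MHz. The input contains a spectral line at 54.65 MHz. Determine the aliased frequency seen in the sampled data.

54.65 MHz mod fs = 27.3 MHz.
27.3 MHz > fs/2 = 13.675 MHz, folds to fs − 27.3 MHz = 0.05 MHz.

0.05 MHz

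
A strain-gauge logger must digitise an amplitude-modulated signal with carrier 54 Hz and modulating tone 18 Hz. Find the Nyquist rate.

144 Hz

AM sidebands sit at fc ± fm = 36 Hz and 72 Hz.
Highest-frequency component: 72 Hz.
Nyquist rate = 2 × 72 Hz = 144 Hz.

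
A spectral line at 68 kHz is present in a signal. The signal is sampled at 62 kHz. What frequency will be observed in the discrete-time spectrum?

68 kHz mod fs = 6 kHz.
6 kHz ≤ fs/2 = 31 kHz, appears at 6 kHz.

6 kHz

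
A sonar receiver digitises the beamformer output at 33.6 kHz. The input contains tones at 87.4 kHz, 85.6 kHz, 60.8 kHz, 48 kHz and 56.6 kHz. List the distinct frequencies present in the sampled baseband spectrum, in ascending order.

6.4 kHz, 10.6 kHz, 13.4 kHz, 14.4 kHz, 15.2 kHz

fs/2 = 16.8 kHz.
87.4 kHz mod fs = 20.2 kHz.
20.2 kHz > fs/2 = 16.8 kHz, folds to fs − 20.2 kHz = 13.4 kHz.
85.6 kHz mod fs = 18.4 kHz.
18.4 kHz > fs/2 = 16.8 kHz, folds to fs − 18.4 kHz = 15.2 kHz.
60.8 kHz mod fs = 27.2 kHz.
27.2 kHz > fs/2 = 16.8 kHz, folds to fs − 27.2 kHz = 6.4 kHz.
48 kHz mod fs = 14.4 kHz.
14.4 kHz ≤ fs/2 = 16.8 kHz, appears at 14.4 kHz.
56.6 kHz mod fs = 23 kHz.
23 kHz > fs/2 = 16.8 kHz, folds to fs − 23 kHz = 10.6 kHz.
Distinct values: {6.4 kHz, 10.6 kHz, 13.4 kHz, 14.4 kHz, 15.2 kHz}.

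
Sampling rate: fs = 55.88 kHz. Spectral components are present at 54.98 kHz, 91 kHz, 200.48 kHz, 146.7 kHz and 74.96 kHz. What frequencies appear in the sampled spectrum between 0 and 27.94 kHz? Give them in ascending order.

fs/2 = 27.94 kHz.
54.98 kHz > fs/2 = 27.94 kHz, folds to fs − 54.98 kHz = 0.9 kHz.
91 kHz mod fs = 35.12 kHz.
35.12 kHz > fs/2 = 27.94 kHz, folds to fs − 35.12 kHz = 20.76 kHz.
200.48 kHz mod fs = 32.84 kHz.
32.84 kHz > fs/2 = 27.94 kHz, folds to fs − 32.84 kHz = 23.04 kHz.
146.7 kHz mod fs = 34.94 kHz.
34.94 kHz > fs/2 = 27.94 kHz, folds to fs − 34.94 kHz = 20.94 kHz.
74.96 kHz mod fs = 19.08 kHz.
19.08 kHz ≤ fs/2 = 27.94 kHz, appears at 19.08 kHz.
Distinct values: {0.9 kHz, 19.08 kHz, 20.76 kHz, 20.94 kHz, 23.04 kHz}.

0.9 kHz, 19.08 kHz, 20.76 kHz, 20.94 kHz, 23.04 kHz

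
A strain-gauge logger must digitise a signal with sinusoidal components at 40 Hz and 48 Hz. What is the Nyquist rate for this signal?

96 Hz

Highest-frequency component: 48 Hz.
Nyquist rate = 2 × 48 Hz = 96 Hz.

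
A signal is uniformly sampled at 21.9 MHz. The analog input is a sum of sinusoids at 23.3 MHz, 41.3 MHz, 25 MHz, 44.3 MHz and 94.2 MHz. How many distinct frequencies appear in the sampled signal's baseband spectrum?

fs/2 = 10.95 MHz.
23.3 MHz mod fs = 1.4 MHz.
1.4 MHz ≤ fs/2 = 10.95 MHz, appears at 1.4 MHz.
41.3 MHz mod fs = 19.4 MHz.
19.4 MHz > fs/2 = 10.95 MHz, folds to fs − 19.4 MHz = 2.5 MHz.
25 MHz mod fs = 3.1 MHz.
3.1 MHz ≤ fs/2 = 10.95 MHz, appears at 3.1 MHz.
44.3 MHz mod fs = 0.5 MHz.
0.5 MHz ≤ fs/2 = 10.95 MHz, appears at 0.5 MHz.
94.2 MHz mod fs = 6.6 MHz.
6.6 MHz ≤ fs/2 = 10.95 MHz, appears at 6.6 MHz.
Distinct values: {0.5 MHz, 1.4 MHz, 2.5 MHz, 3.1 MHz, 6.6 MHz} → 5.

5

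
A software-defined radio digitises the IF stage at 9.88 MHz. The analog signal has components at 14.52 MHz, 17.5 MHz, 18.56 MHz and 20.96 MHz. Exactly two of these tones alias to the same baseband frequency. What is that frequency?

1.2 MHz

fs/2 = 4.94 MHz.
14.52 MHz mod fs = 4.64 MHz.
4.64 MHz ≤ fs/2 = 4.94 MHz, appears at 4.64 MHz.
17.5 MHz mod fs = 7.62 MHz.
7.62 MHz > fs/2 = 4.94 MHz, folds to fs − 7.62 MHz = 2.26 MHz.
18.56 MHz mod fs = 8.68 MHz.
8.68 MHz > fs/2 = 4.94 MHz, folds to fs − 8.68 MHz = 1.2 MHz.
20.96 MHz mod fs = 1.2 MHz.
1.2 MHz ≤ fs/2 = 4.94 MHz, appears at 1.2 MHz.
18.56 MHz and 20.96 MHz both map to 1.2 MHz.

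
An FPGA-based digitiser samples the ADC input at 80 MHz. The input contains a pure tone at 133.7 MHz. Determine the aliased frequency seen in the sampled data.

133.7 MHz mod fs = 53.7 MHz.
53.7 MHz > fs/2 = 40 MHz, folds to fs − 53.7 MHz = 26.3 MHz.

26.3 MHz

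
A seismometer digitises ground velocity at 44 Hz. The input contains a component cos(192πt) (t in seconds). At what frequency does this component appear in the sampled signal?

ω = 192π rad/s → f = ω/(2π) = 96 Hz.
96 Hz mod fs = 8 Hz.
8 Hz ≤ fs/2 = 22 Hz, appears at 8 Hz.

8 Hz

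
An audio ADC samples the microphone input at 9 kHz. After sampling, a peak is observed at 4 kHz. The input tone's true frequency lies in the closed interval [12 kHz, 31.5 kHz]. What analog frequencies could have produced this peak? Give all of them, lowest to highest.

Frequencies that alias to 4 kHz are k·fs ± 4 kHz for integer k ≥ 0.
k=0: 4 kHz.
k=1: 5 kHz, 13 kHz.
k=2: 14 kHz, 22 kHz.
k=3: 23 kHz, 31 kHz.
k=4: 32 kHz, 40 kHz.
Within [12 kHz, 31.5 kHz]: 13 kHz, 14 kHz, 22 kHz, 23 kHz, 31 kHz.

13 kHz, 14 kHz, 22 kHz, 23 kHz, 31 kHz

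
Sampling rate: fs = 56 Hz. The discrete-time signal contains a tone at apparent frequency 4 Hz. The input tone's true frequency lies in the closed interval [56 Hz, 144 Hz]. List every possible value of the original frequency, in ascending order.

60 Hz, 108 Hz, 116 Hz

Frequencies that alias to 4 Hz are k·fs ± 4 Hz for integer k ≥ 0.
k=0: 4 Hz.
k=1: 52 Hz, 60 Hz.
k=2: 108 Hz, 116 Hz.
k=3: 164 Hz, 172 Hz.
Within [56 Hz, 144 Hz]: 60 Hz, 108 Hz, 116 Hz.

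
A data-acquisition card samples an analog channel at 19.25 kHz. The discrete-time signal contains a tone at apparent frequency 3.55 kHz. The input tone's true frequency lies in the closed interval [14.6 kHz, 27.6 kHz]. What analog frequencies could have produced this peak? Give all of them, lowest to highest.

Frequencies that alias to 3.55 kHz are k·fs ± 3.55 kHz for integer k ≥ 0.
k=0: 3.55 kHz.
k=1: 15.7 kHz, 22.8 kHz.
k=2: 34.95 kHz, 42.05 kHz.
Within [14.6 kHz, 27.6 kHz]: 15.7 kHz, 22.8 kHz.

15.7 kHz, 22.8 kHz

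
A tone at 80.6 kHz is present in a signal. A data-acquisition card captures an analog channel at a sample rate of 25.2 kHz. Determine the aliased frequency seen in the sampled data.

80.6 kHz mod fs = 5 kHz.
5 kHz ≤ fs/2 = 12.6 kHz, appears at 5 kHz.

5 kHz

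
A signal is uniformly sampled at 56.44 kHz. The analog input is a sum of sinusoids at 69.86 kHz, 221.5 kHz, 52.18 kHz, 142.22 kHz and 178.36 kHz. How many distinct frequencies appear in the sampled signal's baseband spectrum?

4

fs/2 = 28.22 kHz.
69.86 kHz mod fs = 13.42 kHz.
13.42 kHz ≤ fs/2 = 28.22 kHz, appears at 13.42 kHz.
221.5 kHz mod fs = 52.18 kHz.
52.18 kHz > fs/2 = 28.22 kHz, folds to fs − 52.18 kHz = 4.26 kHz.
52.18 kHz > fs/2 = 28.22 kHz, folds to fs − 52.18 kHz = 4.26 kHz.
142.22 kHz mod fs = 29.34 kHz.
29.34 kHz > fs/2 = 28.22 kHz, folds to fs − 29.34 kHz = 27.1 kHz.
178.36 kHz mod fs = 9.04 kHz.
9.04 kHz ≤ fs/2 = 28.22 kHz, appears at 9.04 kHz.
Distinct values: {4.26 kHz, 9.04 kHz, 13.42 kHz, 27.1 kHz} → 4.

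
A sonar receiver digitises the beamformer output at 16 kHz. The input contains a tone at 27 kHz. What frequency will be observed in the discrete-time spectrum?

5 kHz

27 kHz mod fs = 11 kHz.
11 kHz > fs/2 = 8 kHz, folds to fs − 11 kHz = 5 kHz.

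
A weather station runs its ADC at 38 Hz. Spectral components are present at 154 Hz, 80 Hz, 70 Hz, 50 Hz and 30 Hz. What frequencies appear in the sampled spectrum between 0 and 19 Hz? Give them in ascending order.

2 Hz, 4 Hz, 6 Hz, 8 Hz, 12 Hz

fs/2 = 19 Hz.
154 Hz mod fs = 2 Hz.
2 Hz ≤ fs/2 = 19 Hz, appears at 2 Hz.
80 Hz mod fs = 4 Hz.
4 Hz ≤ fs/2 = 19 Hz, appears at 4 Hz.
70 Hz mod fs = 32 Hz.
32 Hz > fs/2 = 19 Hz, folds to fs − 32 Hz = 6 Hz.
50 Hz mod fs = 12 Hz.
12 Hz ≤ fs/2 = 19 Hz, appears at 12 Hz.
30 Hz > fs/2 = 19 Hz, folds to fs − 30 Hz = 8 Hz.
Distinct values: {2 Hz, 4 Hz, 6 Hz, 8 Hz, 12 Hz}.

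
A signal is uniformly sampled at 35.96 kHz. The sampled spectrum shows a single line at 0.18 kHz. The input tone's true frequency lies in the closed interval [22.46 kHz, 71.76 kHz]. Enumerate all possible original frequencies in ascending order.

Frequencies that alias to 0.18 kHz are k·fs ± 0.18 kHz for integer k ≥ 0.
k=0: 0.18 kHz.
k=1: 35.78 kHz, 36.14 kHz.
k=2: 71.74 kHz, 72.1 kHz.
k=3: 107.7 kHz, 108.06 kHz.
Within [22.46 kHz, 71.76 kHz]: 35.78 kHz, 36.14 kHz, 71.74 kHz.

35.78 kHz, 36.14 kHz, 71.74 kHz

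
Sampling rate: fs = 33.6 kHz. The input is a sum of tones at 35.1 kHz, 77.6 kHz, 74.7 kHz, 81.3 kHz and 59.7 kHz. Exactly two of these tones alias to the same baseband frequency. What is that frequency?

7.5 kHz

fs/2 = 16.8 kHz.
35.1 kHz mod fs = 1.5 kHz.
1.5 kHz ≤ fs/2 = 16.8 kHz, appears at 1.5 kHz.
77.6 kHz mod fs = 10.4 kHz.
10.4 kHz ≤ fs/2 = 16.8 kHz, appears at 10.4 kHz.
74.7 kHz mod fs = 7.5 kHz.
7.5 kHz ≤ fs/2 = 16.8 kHz, appears at 7.5 kHz.
81.3 kHz mod fs = 14.1 kHz.
14.1 kHz ≤ fs/2 = 16.8 kHz, appears at 14.1 kHz.
59.7 kHz mod fs = 26.1 kHz.
26.1 kHz > fs/2 = 16.8 kHz, folds to fs − 26.1 kHz = 7.5 kHz.
59.7 kHz and 74.7 kHz both map to 7.5 kHz.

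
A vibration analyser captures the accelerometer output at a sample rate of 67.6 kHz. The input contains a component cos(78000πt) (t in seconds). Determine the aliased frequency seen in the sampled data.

ω = 78000π rad/s → f = ω/(2π) = 39000 Hz = 39 kHz.
39 kHz > fs/2 = 33.8 kHz, folds to fs − 39 kHz = 28.6 kHz.

28.6 kHz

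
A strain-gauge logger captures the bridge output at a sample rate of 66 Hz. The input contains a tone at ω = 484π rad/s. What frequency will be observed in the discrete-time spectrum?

22 Hz

ω = 484π rad/s → f = ω/(2π) = 242 Hz.
242 Hz mod fs = 44 Hz.
44 Hz > fs/2 = 33 Hz, folds to fs − 44 Hz = 22 Hz.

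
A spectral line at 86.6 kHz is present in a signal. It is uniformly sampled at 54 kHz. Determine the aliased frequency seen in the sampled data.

86.6 kHz mod fs = 32.6 kHz.
32.6 kHz > fs/2 = 27 kHz, folds to fs − 32.6 kHz = 21.4 kHz.

21.4 kHz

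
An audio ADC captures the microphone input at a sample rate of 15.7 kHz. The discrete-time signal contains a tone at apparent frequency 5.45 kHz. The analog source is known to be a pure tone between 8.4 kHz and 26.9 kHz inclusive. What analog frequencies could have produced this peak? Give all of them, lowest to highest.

Frequencies that alias to 5.45 kHz are k·fs ± 5.45 kHz for integer k ≥ 0.
k=0: 5.45 kHz.
k=1: 10.25 kHz, 21.15 kHz.
k=2: 25.95 kHz, 36.85 kHz.
k=3: 41.65 kHz, 52.55 kHz.
Within [8.4 kHz, 26.9 kHz]: 10.25 kHz, 21.15 kHz, 25.95 kHz.

10.25 kHz, 21.15 kHz, 25.95 kHz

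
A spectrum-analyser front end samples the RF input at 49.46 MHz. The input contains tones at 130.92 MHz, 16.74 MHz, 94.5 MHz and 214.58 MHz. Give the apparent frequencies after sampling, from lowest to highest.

4.42 MHz, 16.74 MHz, 17.46 MHz

fs/2 = 24.73 MHz.
130.92 MHz mod fs = 32 MHz.
32 MHz > fs/2 = 24.73 MHz, folds to fs − 32 MHz = 17.46 MHz.
16.74 MHz ≤ fs/2 = 24.73 MHz, passes unchanged.
94.5 MHz mod fs = 45.04 MHz.
45.04 MHz > fs/2 = 24.73 MHz, folds to fs − 45.04 MHz = 4.42 MHz.
214.58 MHz mod fs = 16.74 MHz.
16.74 MHz ≤ fs/2 = 24.73 MHz, appears at 16.74 MHz.
Distinct values: {4.42 MHz, 16.74 MHz, 17.46 MHz}.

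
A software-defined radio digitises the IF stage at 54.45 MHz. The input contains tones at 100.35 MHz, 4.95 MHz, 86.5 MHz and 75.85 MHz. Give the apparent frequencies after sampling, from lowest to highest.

4.95 MHz, 8.55 MHz, 21.4 MHz, 22.4 MHz

fs/2 = 27.225 MHz.
100.35 MHz mod fs = 45.9 MHz.
45.9 MHz > fs/2 = 27.225 MHz, folds to fs − 45.9 MHz = 8.55 MHz.
4.95 MHz ≤ fs/2 = 27.225 MHz, passes unchanged.
86.5 MHz mod fs = 32.05 MHz.
32.05 MHz > fs/2 = 27.225 MHz, folds to fs − 32.05 MHz = 22.4 MHz.
75.85 MHz mod fs = 21.4 MHz.
21.4 MHz ≤ fs/2 = 27.225 MHz, appears at 21.4 MHz.
Distinct values: {4.95 MHz, 8.55 MHz, 21.4 MHz, 22.4 MHz}.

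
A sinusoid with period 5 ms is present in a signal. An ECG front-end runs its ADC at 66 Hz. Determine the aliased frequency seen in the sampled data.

T = 5 ms → f = 1/T = 200 Hz.
200 Hz mod fs = 2 Hz.
2 Hz ≤ fs/2 = 33 Hz, appears at 2 Hz.

2 Hz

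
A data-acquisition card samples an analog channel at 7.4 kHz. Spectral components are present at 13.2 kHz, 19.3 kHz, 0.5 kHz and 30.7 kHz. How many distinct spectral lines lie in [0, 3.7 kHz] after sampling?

fs/2 = 3.7 kHz.
13.2 kHz mod fs = 5.8 kHz.
5.8 kHz > fs/2 = 3.7 kHz, folds to fs − 5.8 kHz = 1.6 kHz.
19.3 kHz mod fs = 4.5 kHz.
4.5 kHz > fs/2 = 3.7 kHz, folds to fs − 4.5 kHz = 2.9 kHz.
0.5 kHz ≤ fs/2 = 3.7 kHz, passes unchanged.
30.7 kHz mod fs = 1.1 kHz.
1.1 kHz ≤ fs/2 = 3.7 kHz, appears at 1.1 kHz.
Distinct values: {0.5 kHz, 1.1 kHz, 1.6 kHz, 2.9 kHz} → 4.

4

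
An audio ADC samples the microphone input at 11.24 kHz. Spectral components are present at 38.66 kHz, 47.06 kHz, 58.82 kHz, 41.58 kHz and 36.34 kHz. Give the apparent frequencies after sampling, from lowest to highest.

2.1 kHz, 2.62 kHz, 3.38 kHz, 4.94 kHz

fs/2 = 5.62 kHz.
38.66 kHz mod fs = 4.94 kHz.
4.94 kHz ≤ fs/2 = 5.62 kHz, appears at 4.94 kHz.
47.06 kHz mod fs = 2.1 kHz.
2.1 kHz ≤ fs/2 = 5.62 kHz, appears at 2.1 kHz.
58.82 kHz mod fs = 2.62 kHz.
2.62 kHz ≤ fs/2 = 5.62 kHz, appears at 2.62 kHz.
41.58 kHz mod fs = 7.86 kHz.
7.86 kHz > fs/2 = 5.62 kHz, folds to fs − 7.86 kHz = 3.38 kHz.
36.34 kHz mod fs = 2.62 kHz.
2.62 kHz ≤ fs/2 = 5.62 kHz, appears at 2.62 kHz.
Distinct values: {2.1 kHz, 2.62 kHz, 3.38 kHz, 4.94 kHz}.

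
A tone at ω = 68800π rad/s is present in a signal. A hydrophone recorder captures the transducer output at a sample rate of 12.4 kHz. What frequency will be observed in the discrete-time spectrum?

ω = 68800π rad/s → f = ω/(2π) = 34400 Hz = 34.4 kHz.
34.4 kHz mod fs = 9.6 kHz.
9.6 kHz > fs/2 = 6.2 kHz, folds to fs − 9.6 kHz = 2.8 kHz.

2.8 kHz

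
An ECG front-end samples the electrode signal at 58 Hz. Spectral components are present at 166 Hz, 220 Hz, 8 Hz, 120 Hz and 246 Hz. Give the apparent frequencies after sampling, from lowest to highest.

4 Hz, 8 Hz, 12 Hz, 14 Hz

fs/2 = 29 Hz.
166 Hz mod fs = 50 Hz.
50 Hz > fs/2 = 29 Hz, folds to fs − 50 Hz = 8 Hz.
220 Hz mod fs = 46 Hz.
46 Hz > fs/2 = 29 Hz, folds to fs − 46 Hz = 12 Hz.
8 Hz ≤ fs/2 = 29 Hz, passes unchanged.
120 Hz mod fs = 4 Hz.
4 Hz ≤ fs/2 = 29 Hz, appears at 4 Hz.
246 Hz mod fs = 14 Hz.
14 Hz ≤ fs/2 = 29 Hz, appears at 14 Hz.
Distinct values: {4 Hz, 8 Hz, 12 Hz, 14 Hz}.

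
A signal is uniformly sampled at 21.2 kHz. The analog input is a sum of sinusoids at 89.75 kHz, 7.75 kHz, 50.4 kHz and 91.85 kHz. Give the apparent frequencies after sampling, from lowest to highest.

4.95 kHz, 7.05 kHz, 7.75 kHz, 8 kHz

fs/2 = 10.6 kHz.
89.75 kHz mod fs = 4.95 kHz.
4.95 kHz ≤ fs/2 = 10.6 kHz, appears at 4.95 kHz.
7.75 kHz ≤ fs/2 = 10.6 kHz, passes unchanged.
50.4 kHz mod fs = 8 kHz.
8 kHz ≤ fs/2 = 10.6 kHz, appears at 8 kHz.
91.85 kHz mod fs = 7.05 kHz.
7.05 kHz ≤ fs/2 = 10.6 kHz, appears at 7.05 kHz.
Distinct values: {4.95 kHz, 7.05 kHz, 7.75 kHz, 8 kHz}.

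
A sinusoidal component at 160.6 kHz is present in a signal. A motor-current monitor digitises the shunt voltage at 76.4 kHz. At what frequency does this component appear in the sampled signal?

160.6 kHz mod fs = 7.8 kHz.
7.8 kHz ≤ fs/2 = 38.2 kHz, appears at 7.8 kHz.

7.8 kHz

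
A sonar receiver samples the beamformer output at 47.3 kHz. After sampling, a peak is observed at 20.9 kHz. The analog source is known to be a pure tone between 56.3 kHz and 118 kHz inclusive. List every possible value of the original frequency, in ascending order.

Frequencies that alias to 20.9 kHz are k·fs ± 20.9 kHz for integer k ≥ 0.
k=0: 20.9 kHz.
k=1: 26.4 kHz, 68.2 kHz.
k=2: 73.7 kHz, 115.5 kHz.
k=3: 121 kHz, 162.8 kHz.
Within [56.3 kHz, 118 kHz]: 68.2 kHz, 73.7 kHz, 115.5 kHz.

68.2 kHz, 73.7 kHz, 115.5 kHz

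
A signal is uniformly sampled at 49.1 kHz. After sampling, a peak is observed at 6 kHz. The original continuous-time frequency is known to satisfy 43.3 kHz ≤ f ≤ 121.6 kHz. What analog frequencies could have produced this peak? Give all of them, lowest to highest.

55.1 kHz, 92.2 kHz, 104.2 kHz

Frequencies that alias to 6 kHz are k·fs ± 6 kHz for integer k ≥ 0.
k=0: 6 kHz.
k=1: 43.1 kHz, 55.1 kHz.
k=2: 92.2 kHz, 104.2 kHz.
k=3: 141.3 kHz, 153.3 kHz.
Within [43.3 kHz, 121.6 kHz]: 55.1 kHz, 92.2 kHz, 104.2 kHz.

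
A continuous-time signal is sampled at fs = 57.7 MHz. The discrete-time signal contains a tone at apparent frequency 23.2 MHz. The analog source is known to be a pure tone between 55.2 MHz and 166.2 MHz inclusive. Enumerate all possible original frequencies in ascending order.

Frequencies that alias to 23.2 MHz are k·fs ± 23.2 MHz for integer k ≥ 0.
k=0: 23.2 MHz.
k=1: 34.5 MHz, 80.9 MHz.
k=2: 92.2 MHz, 138.6 MHz.
k=3: 149.9 MHz, 196.3 MHz.
k=4: 207.6 MHz, 254 MHz.
Within [55.2 MHz, 166.2 MHz]: 80.9 MHz, 92.2 MHz, 138.6 MHz, 149.9 MHz.

80.9 MHz, 92.2 MHz, 138.6 MHz, 149.9 MHz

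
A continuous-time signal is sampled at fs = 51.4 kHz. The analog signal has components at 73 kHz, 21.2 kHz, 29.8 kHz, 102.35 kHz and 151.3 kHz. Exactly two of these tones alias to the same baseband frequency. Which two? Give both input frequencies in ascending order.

29.8 kHz, 73 kHz

fs/2 = 25.7 kHz.
73 kHz mod fs = 21.6 kHz.
21.6 kHz ≤ fs/2 = 25.7 kHz, appears at 21.6 kHz.
21.2 kHz ≤ fs/2 = 25.7 kHz, passes unchanged.
29.8 kHz > fs/2 = 25.7 kHz, folds to fs − 29.8 kHz = 21.6 kHz.
102.35 kHz mod fs = 50.95 kHz.
50.95 kHz > fs/2 = 25.7 kHz, folds to fs − 50.95 kHz = 0.45 kHz.
151.3 kHz mod fs = 48.5 kHz.
48.5 kHz > fs/2 = 25.7 kHz, folds to fs − 48.5 kHz = 2.9 kHz.
29.8 kHz and 73 kHz both map to 21.6 kHz.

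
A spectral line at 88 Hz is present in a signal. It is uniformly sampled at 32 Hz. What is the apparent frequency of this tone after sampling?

8 Hz

88 Hz mod fs = 24 Hz.
24 Hz > fs/2 = 16 Hz, folds to fs − 24 Hz = 8 Hz.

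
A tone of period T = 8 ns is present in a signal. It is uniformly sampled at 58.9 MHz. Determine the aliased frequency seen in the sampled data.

T = 8 ns → f = 1/T = 125 MHz.
125 MHz mod fs = 7.2 MHz.
7.2 MHz ≤ fs/2 = 29.45 MHz, appears at 7.2 MHz.

7.2 MHz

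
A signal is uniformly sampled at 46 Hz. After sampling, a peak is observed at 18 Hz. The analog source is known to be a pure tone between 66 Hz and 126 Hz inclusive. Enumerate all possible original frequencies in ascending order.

74 Hz, 110 Hz, 120 Hz

Frequencies that alias to 18 Hz are k·fs ± 18 Hz for integer k ≥ 0.
k=0: 18 Hz.
k=1: 28 Hz, 64 Hz.
k=2: 74 Hz, 110 Hz.
k=3: 120 Hz, 156 Hz.
k=4: 166 Hz, 202 Hz.
Within [66 Hz, 126 Hz]: 74 Hz, 110 Hz, 120 Hz.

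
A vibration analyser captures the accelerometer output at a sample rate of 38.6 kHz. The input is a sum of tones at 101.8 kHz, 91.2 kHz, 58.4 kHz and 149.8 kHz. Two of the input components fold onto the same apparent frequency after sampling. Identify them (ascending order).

fs/2 = 19.3 kHz.
101.8 kHz mod fs = 24.6 kHz.
24.6 kHz > fs/2 = 19.3 kHz, folds to fs − 24.6 kHz = 14 kHz.
91.2 kHz mod fs = 14 kHz.
14 kHz ≤ fs/2 = 19.3 kHz, appears at 14 kHz.
58.4 kHz mod fs = 19.8 kHz.
19.8 kHz > fs/2 = 19.3 kHz, folds to fs − 19.8 kHz = 18.8 kHz.
149.8 kHz mod fs = 34 kHz.
34 kHz > fs/2 = 19.3 kHz, folds to fs − 34 kHz = 4.6 kHz.
91.2 kHz and 101.8 kHz both map to 14 kHz.

91.2 kHz, 101.8 kHz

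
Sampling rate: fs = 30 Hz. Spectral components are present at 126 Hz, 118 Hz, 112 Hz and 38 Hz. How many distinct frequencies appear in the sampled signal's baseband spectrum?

fs/2 = 15 Hz.
126 Hz mod fs = 6 Hz.
6 Hz ≤ fs/2 = 15 Hz, appears at 6 Hz.
118 Hz mod fs = 28 Hz.
28 Hz > fs/2 = 15 Hz, folds to fs − 28 Hz = 2 Hz.
112 Hz mod fs = 22 Hz.
22 Hz > fs/2 = 15 Hz, folds to fs − 22 Hz = 8 Hz.
38 Hz mod fs = 8 Hz.
8 Hz ≤ fs/2 = 15 Hz, appears at 8 Hz.
Distinct values: {2 Hz, 6 Hz, 8 Hz} → 3.

3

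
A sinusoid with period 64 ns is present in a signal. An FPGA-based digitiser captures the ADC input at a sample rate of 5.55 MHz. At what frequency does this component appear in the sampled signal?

T = 64 ns → f = 1/T = 15.625 MHz.
15.625 MHz mod fs = 4.525 MHz.
4.525 MHz > fs/2 = 2.775 MHz, folds to fs − 4.525 MHz = 1.025 MHz.

1.025 MHz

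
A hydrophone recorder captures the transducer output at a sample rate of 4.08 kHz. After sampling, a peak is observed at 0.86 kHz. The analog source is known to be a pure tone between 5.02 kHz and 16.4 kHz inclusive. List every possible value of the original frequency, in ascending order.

7.3 kHz, 9.02 kHz, 11.38 kHz, 13.1 kHz, 15.46 kHz

Frequencies that alias to 0.86 kHz are k·fs ± 0.86 kHz for integer k ≥ 0.
k=0: 0.86 kHz.
k=1: 3.22 kHz, 4.94 kHz.
k=2: 7.3 kHz, 9.02 kHz.
k=3: 11.38 kHz, 13.1 kHz.
k=4: 15.46 kHz, 17.18 kHz.
k=5: 19.54 kHz, 21.26 kHz.
Within [5.02 kHz, 16.4 kHz]: 7.3 kHz, 9.02 kHz, 11.38 kHz, 13.1 kHz, 15.46 kHz.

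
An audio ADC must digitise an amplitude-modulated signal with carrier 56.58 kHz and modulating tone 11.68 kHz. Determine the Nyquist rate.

136.52 kHz

AM sidebands sit at fc ± fm = 44.9 kHz and 68.26 kHz.
Highest-frequency component: 68.26 kHz.
Nyquist rate = 2 × 68.26 kHz = 136.52 kHz.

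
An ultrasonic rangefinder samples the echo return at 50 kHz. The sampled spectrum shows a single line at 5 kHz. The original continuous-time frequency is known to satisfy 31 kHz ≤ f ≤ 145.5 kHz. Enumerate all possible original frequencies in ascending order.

Frequencies that alias to 5 kHz are k·fs ± 5 kHz for integer k ≥ 0.
k=0: 5 kHz.
k=1: 45 kHz, 55 kHz.
k=2: 95 kHz, 105 kHz.
k=3: 145 kHz, 155 kHz.
k=4: 195 kHz, 205 kHz.
Within [31 kHz, 145.5 kHz]: 45 kHz, 55 kHz, 95 kHz, 105 kHz, 145 kHz.

45 kHz, 55 kHz, 95 kHz, 105 kHz, 145 kHz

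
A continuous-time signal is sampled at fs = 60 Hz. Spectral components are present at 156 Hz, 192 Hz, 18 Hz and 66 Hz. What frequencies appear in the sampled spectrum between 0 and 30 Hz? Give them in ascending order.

fs/2 = 30 Hz.
156 Hz mod fs = 36 Hz.
36 Hz > fs/2 = 30 Hz, folds to fs − 36 Hz = 24 Hz.
192 Hz mod fs = 12 Hz.
12 Hz ≤ fs/2 = 30 Hz, appears at 12 Hz.
18 Hz ≤ fs/2 = 30 Hz, passes unchanged.
66 Hz mod fs = 6 Hz.
6 Hz ≤ fs/2 = 30 Hz, appears at 6 Hz.
Distinct values: {6 Hz, 12 Hz, 18 Hz, 24 Hz}.

6 Hz, 12 Hz, 18 Hz, 24 Hz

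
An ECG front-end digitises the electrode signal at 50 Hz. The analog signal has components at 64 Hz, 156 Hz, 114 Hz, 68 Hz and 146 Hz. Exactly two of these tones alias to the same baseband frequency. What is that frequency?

14 Hz

fs/2 = 25 Hz.
64 Hz mod fs = 14 Hz.
14 Hz ≤ fs/2 = 25 Hz, appears at 14 Hz.
156 Hz mod fs = 6 Hz.
6 Hz ≤ fs/2 = 25 Hz, appears at 6 Hz.
114 Hz mod fs = 14 Hz.
14 Hz ≤ fs/2 = 25 Hz, appears at 14 Hz.
68 Hz mod fs = 18 Hz.
18 Hz ≤ fs/2 = 25 Hz, appears at 18 Hz.
146 Hz mod fs = 46 Hz.
46 Hz > fs/2 = 25 Hz, folds to fs − 46 Hz = 4 Hz.
64 Hz and 114 Hz both map to 14 Hz.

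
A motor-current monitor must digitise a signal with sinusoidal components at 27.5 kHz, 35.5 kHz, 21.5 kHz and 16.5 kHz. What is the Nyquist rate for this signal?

Highest-frequency component: 35.5 kHz.
Nyquist rate = 2 × 35.5 kHz = 71 kHz.

71 kHz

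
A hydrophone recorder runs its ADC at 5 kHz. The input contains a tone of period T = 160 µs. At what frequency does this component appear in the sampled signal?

T = 160 µs → f = 1/T = 6.25 kHz.
6.25 kHz mod fs = 1.25 kHz.
1.25 kHz ≤ fs/2 = 2.5 kHz, appears at 1.25 kHz.

1.25 kHz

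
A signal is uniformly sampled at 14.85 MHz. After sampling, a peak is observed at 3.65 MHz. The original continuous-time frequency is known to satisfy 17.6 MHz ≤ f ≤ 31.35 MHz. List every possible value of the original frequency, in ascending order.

18.5 MHz, 26.05 MHz

Frequencies that alias to 3.65 MHz are k·fs ± 3.65 MHz for integer k ≥ 0.
k=0: 3.65 MHz.
k=1: 11.2 MHz, 18.5 MHz.
k=2: 26.05 MHz, 33.35 MHz.
k=3: 40.9 MHz, 48.2 MHz.
Within [17.6 MHz, 31.35 MHz]: 18.5 MHz, 26.05 MHz.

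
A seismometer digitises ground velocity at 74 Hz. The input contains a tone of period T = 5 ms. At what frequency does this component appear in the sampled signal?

22 Hz

T = 5 ms → f = 1/T = 200 Hz.
200 Hz mod fs = 52 Hz.
52 Hz > fs/2 = 37 Hz, folds to fs − 52 Hz = 22 Hz.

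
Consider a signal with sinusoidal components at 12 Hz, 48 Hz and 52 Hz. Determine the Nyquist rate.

Highest-frequency component: 52 Hz.
Nyquist rate = 2 × 52 Hz = 104 Hz.

104 Hz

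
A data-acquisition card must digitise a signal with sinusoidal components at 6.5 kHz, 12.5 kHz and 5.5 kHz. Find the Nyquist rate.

Highest-frequency component: 12.5 kHz.
Nyquist rate = 2 × 12.5 kHz = 25 kHz.

25 kHz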